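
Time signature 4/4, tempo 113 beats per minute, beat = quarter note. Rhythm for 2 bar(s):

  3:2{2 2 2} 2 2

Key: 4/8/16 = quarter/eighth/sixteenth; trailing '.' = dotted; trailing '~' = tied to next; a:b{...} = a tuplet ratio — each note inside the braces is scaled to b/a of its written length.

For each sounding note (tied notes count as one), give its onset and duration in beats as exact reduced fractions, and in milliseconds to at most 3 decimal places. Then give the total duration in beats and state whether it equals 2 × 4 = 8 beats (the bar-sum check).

1) 0.0ms=0b +707.965ms=4/3b
2) 707.965ms=4/3b +707.965ms=4/3b
3) 1415.929ms=8/3b +707.965ms=4/3b
4) 2123.894ms=4b +1061.947ms=2b
5) 3185.841ms=6b +1061.947ms=2b
Σ=8b of 8 (113bpm 4/4) — PASS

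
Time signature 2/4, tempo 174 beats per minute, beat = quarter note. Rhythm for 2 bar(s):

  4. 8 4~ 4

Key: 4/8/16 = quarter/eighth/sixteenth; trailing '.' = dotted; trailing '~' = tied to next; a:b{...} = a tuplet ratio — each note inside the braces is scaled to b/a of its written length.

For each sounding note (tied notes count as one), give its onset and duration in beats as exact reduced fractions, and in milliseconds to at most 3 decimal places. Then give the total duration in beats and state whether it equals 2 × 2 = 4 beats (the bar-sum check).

1) 0.0ms=0b +517.241ms=3/2b
2) 517.241ms=3/2b +172.414ms=1/2b
3) 689.655ms=2b +689.655ms=2b
Σ=4b of 4 (174bpm 2/4) — PASS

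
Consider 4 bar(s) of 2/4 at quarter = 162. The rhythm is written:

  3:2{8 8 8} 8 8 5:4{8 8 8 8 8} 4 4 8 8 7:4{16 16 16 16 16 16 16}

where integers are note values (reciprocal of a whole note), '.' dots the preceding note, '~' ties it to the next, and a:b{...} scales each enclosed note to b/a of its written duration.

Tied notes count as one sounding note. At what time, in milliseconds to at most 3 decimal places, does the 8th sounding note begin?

note 8 onset = 14/5b = 1037.037ms

1. 0.0ms @ 0 + 123.457ms (1/3)
2. 123.457ms @ 1/3 + 123.457ms (1/3)
3. 246.914ms @ 2/3 + 123.457ms (1/3)
4. 370.37ms @ 1 + 185.185ms (1/2)
5. 555.556ms @ 3/2 + 185.185ms (1/2)
6. 740.741ms @ 2 + 148.148ms (2/5)
7. 888.889ms @ 12/5 + 148.148ms (2/5)
8. 1037.037ms @ 14/5 + 148.148ms (2/5)
9. 1185.185ms @ 16/5 + 148.148ms (2/5)
10. 1333.333ms @ 18/5 + 148.148ms (2/5)
11. 1481.481ms @ 4 + 370.37ms (1)
12. 1851.852ms @ 5 + 370.37ms (1)
13. 2222.222ms @ 6 + 185.185ms (1/2)
14. 2407.407ms @ 13/2 + 185.185ms (1/2)
15. 2592.593ms @ 7 + 52.91ms (1/7)
16. 2645.503ms @ 50/7 + 52.91ms (1/7)
17. 2698.413ms @ 51/7 + 52.91ms (1/7)
18. 2751.323ms @ 52/7 + 52.91ms (1/7)
19. 2804.233ms @ 53/7 + 52.91ms (1/7)
20. 2857.143ms @ 54/7 + 52.91ms (1/7)
21. 2910.053ms @ 55/7 + 52.91ms (1/7)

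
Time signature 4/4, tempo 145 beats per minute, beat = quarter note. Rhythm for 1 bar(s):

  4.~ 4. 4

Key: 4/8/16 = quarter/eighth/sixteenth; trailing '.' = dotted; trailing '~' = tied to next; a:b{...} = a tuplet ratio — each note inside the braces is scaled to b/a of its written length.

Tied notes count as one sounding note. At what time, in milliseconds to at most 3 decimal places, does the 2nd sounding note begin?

1. 0.0ms @ 0 + 1241.379ms (3)
2. 1241.379ms @ 3 + 413.793ms (1)

note 2 onset = 3b = 1241.379ms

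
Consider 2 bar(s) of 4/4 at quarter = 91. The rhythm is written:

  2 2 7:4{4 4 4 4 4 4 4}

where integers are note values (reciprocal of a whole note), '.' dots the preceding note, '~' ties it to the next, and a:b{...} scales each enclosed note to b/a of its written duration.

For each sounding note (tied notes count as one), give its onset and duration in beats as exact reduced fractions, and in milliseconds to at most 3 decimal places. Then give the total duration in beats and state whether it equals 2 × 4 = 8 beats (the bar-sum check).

1) 0.0ms=0b +1318.681ms=2b
2) 1318.681ms=2b +1318.681ms=2b
3) 2637.363ms=4b +376.766ms=4/7b
4) 3014.129ms=32/7b +376.766ms=4/7b
5) 3390.895ms=36/7b +376.766ms=4/7b
6) 3767.661ms=40/7b +376.766ms=4/7b
7) 4144.427ms=44/7b +376.766ms=4/7b
8) 4521.193ms=48/7b +376.766ms=4/7b
9) 4897.959ms=52/7b +376.766ms=4/7b
Σ=8b of 8 (91bpm 4/4) — PASS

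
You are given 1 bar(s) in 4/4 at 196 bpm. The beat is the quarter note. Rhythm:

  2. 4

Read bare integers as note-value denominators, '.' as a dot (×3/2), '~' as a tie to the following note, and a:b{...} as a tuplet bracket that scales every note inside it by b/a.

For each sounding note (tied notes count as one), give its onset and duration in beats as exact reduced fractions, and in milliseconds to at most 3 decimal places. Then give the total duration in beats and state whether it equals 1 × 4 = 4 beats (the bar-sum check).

1) 0.0ms=0b +918.367ms=3b
2) 918.367ms=3b +306.122ms=1b
Σ=4b of 4 (196bpm 4/4) — PASS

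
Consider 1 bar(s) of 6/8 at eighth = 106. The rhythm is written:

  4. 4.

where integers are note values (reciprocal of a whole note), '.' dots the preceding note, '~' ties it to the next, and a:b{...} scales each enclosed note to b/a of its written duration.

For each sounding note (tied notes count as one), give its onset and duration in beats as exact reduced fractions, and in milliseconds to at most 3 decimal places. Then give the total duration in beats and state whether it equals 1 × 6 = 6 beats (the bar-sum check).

1) 0.0ms=0b +1698.113ms=3b
2) 1698.113ms=3b +1698.113ms=3b
Σ=6b of 6 (106bpm 6/8) — PASS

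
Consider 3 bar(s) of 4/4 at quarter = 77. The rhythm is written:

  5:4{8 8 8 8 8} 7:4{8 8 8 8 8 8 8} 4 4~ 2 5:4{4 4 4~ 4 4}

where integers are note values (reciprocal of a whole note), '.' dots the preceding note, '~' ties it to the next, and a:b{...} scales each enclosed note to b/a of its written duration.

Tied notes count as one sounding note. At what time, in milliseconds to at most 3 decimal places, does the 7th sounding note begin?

note 7 onset = 16/7b = 1781.076ms

1. 0.0ms @ 0 + 311.688ms (2/5)
2. 311.688ms @ 2/5 + 311.688ms (2/5)
3. 623.377ms @ 4/5 + 311.688ms (2/5)
4. 935.065ms @ 6/5 + 311.688ms (2/5)
5. 1246.753ms @ 8/5 + 311.688ms (2/5)
6. 1558.442ms @ 2 + 222.635ms (2/7)
7. 1781.076ms @ 16/7 + 222.635ms (2/7)
8. 2003.711ms @ 18/7 + 222.635ms (2/7)
9. 2226.345ms @ 20/7 + 222.635ms (2/7)
10. 2448.98ms @ 22/7 + 222.635ms (2/7)
11. 2671.614ms @ 24/7 + 222.635ms (2/7)
12. 2894.249ms @ 26/7 + 222.635ms (2/7)
13. 3116.883ms @ 4 + 779.221ms (1)
14. 3896.104ms @ 5 + 2337.662ms (3)
15. 6233.766ms @ 8 + 623.377ms (4/5)
16. 6857.143ms @ 44/5 + 623.377ms (4/5)
17. 7480.519ms @ 48/5 + 1246.753ms (8/5)
18. 8727.273ms @ 56/5 + 623.377ms (4/5)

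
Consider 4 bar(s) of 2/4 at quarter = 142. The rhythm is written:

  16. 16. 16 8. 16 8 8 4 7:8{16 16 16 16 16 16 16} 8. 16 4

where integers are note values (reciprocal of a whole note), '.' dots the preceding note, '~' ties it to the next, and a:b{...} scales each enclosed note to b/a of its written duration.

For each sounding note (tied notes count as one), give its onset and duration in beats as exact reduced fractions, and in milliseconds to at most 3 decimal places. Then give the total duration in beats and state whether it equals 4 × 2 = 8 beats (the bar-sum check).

1) 0.0ms=0b +158.451ms=3/8b
2) 158.451ms=3/8b +158.451ms=3/8b
3) 316.901ms=3/4b +105.634ms=1/4b
4) 422.535ms=1b +316.901ms=3/4b
5) 739.437ms=7/4b +105.634ms=1/4b
6) 845.07ms=2b +211.268ms=1/2b
7) 1056.338ms=5/2b +211.268ms=1/2b
8) 1267.606ms=3b +422.535ms=1b
9) 1690.141ms=4b +120.724ms=2/7b
10) 1810.865ms=30/7b +120.724ms=2/7b
11) 1931.59ms=32/7b +120.724ms=2/7b
12) 2052.314ms=34/7b +120.724ms=2/7b
13) 2173.038ms=36/7b +120.724ms=2/7b
14) 2293.763ms=38/7b +120.724ms=2/7b
15) 2414.487ms=40/7b +120.724ms=2/7b
16) 2535.211ms=6b +316.901ms=3/4b
17) 2852.113ms=27/4b +105.634ms=1/4b
18) 2957.746ms=7b +422.535ms=1b
Σ=8b of 8 (142bpm 2/4) — PASS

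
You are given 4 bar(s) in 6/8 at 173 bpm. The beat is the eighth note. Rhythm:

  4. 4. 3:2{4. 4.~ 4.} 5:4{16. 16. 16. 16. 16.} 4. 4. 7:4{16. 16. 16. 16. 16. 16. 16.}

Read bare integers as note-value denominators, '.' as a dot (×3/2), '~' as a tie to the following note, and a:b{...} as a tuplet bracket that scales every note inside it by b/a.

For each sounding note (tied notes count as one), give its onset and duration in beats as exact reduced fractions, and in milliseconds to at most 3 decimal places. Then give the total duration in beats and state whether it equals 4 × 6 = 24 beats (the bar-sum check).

1) 0.0ms=0b +1040.462ms=3b
2) 1040.462ms=3b +1040.462ms=3b
3) 2080.925ms=6b +693.642ms=2b
4) 2774.566ms=8b +1387.283ms=4b
5) 4161.85ms=12b +208.092ms=3/5b
6) 4369.942ms=63/5b +208.092ms=3/5b
7) 4578.035ms=66/5b +208.092ms=3/5b
8) 4786.127ms=69/5b +208.092ms=3/5b
9) 4994.22ms=72/5b +208.092ms=3/5b
10) 5202.312ms=15b +1040.462ms=3b
11) 6242.775ms=18b +1040.462ms=3b
12) 7283.237ms=21b +148.637ms=3/7b
13) 7431.874ms=150/7b +148.637ms=3/7b
14) 7580.512ms=153/7b +148.637ms=3/7b
15) 7729.149ms=156/7b +148.637ms=3/7b
16) 7877.787ms=159/7b +148.637ms=3/7b
17) 8026.424ms=162/7b +148.637ms=3/7b
18) 8175.062ms=165/7b +148.637ms=3/7b
Σ=24b of 24 (173bpm 6/8) — PASS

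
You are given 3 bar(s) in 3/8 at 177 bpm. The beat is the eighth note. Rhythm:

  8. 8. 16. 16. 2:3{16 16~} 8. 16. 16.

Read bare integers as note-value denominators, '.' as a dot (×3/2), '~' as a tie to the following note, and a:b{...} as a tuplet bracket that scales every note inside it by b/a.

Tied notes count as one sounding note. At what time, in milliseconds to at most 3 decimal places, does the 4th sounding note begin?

1. 0.0ms @ 0 + 508.475ms (3/2)
2. 508.475ms @ 3/2 + 508.475ms (3/2)
3. 1016.949ms @ 3 + 254.237ms (3/4)
4. 1271.186ms @ 15/4 + 254.237ms (3/4)
5. 1525.424ms @ 9/2 + 254.237ms (3/4)
6. 1779.661ms @ 21/4 + 762.712ms (9/4)
7. 2542.373ms @ 15/2 + 254.237ms (3/4)
8. 2796.61ms @ 33/4 + 254.237ms (3/4)

note 4 onset = 15/4b = 1271.186ms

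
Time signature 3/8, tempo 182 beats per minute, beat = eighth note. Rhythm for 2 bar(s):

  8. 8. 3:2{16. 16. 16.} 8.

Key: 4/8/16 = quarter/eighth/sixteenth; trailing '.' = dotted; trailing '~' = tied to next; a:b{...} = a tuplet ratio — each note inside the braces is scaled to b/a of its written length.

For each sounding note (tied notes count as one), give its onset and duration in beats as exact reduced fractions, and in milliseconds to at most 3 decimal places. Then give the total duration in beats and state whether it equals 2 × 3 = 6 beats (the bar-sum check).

1) 0.0ms=0b +494.505ms=3/2b
2) 494.505ms=3/2b +494.505ms=3/2b
3) 989.011ms=3b +164.835ms=1/2b
4) 1153.846ms=7/2b +164.835ms=1/2b
5) 1318.681ms=4b +164.835ms=1/2b
6) 1483.516ms=9/2b +494.505ms=3/2b
Σ=6b of 6 (182bpm 3/8) — PASS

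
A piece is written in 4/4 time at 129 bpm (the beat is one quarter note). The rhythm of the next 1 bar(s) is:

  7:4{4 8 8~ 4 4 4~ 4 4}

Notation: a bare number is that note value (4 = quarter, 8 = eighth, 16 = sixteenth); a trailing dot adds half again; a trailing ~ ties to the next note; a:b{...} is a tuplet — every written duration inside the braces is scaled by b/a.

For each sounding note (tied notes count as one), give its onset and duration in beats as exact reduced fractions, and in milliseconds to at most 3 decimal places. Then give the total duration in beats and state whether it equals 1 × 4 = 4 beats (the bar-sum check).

1) 0.0ms=0b +265.781ms=4/7b
2) 265.781ms=4/7b +132.89ms=2/7b
3) 398.671ms=6/7b +398.671ms=6/7b
4) 797.342ms=12/7b +265.781ms=4/7b
5) 1063.123ms=16/7b +531.561ms=8/7b
6) 1594.684ms=24/7b +265.781ms=4/7b
Σ=4b of 4 (129bpm 4/4) — PASS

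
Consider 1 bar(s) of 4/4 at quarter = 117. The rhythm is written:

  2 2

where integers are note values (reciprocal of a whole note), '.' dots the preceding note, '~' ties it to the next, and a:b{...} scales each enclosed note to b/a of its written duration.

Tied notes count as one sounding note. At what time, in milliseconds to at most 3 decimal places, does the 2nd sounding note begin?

1. 0.0ms @ 0 + 1025.641ms (2)
2. 1025.641ms @ 2 + 1025.641ms (2)

note 2 onset = 2b = 1025.641ms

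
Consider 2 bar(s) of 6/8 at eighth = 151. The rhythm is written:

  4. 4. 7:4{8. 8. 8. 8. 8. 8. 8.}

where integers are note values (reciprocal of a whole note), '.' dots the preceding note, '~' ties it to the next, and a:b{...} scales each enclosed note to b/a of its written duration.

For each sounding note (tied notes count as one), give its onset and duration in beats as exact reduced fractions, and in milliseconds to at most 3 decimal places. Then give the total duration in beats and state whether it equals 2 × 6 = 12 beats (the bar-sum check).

1) 0.0ms=0b +1192.053ms=3b
2) 1192.053ms=3b +1192.053ms=3b
3) 2384.106ms=6b +340.587ms=6/7b
4) 2724.693ms=48/7b +340.587ms=6/7b
5) 3065.279ms=54/7b +340.587ms=6/7b
6) 3405.866ms=60/7b +340.587ms=6/7b
7) 3746.452ms=66/7b +340.587ms=6/7b
8) 4087.039ms=72/7b +340.587ms=6/7b
9) 4427.625ms=78/7b +340.587ms=6/7b
Σ=12b of 12 (151bpm 6/8) — PASS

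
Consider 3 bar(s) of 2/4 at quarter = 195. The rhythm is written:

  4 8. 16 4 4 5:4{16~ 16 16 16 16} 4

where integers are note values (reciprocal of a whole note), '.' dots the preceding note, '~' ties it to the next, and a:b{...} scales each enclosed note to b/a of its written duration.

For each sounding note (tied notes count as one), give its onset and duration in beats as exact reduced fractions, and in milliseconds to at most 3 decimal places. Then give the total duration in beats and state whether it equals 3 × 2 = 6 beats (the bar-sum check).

1) 0.0ms=0b +307.692ms=1b
2) 307.692ms=1b +230.769ms=3/4b
3) 538.462ms=7/4b +76.923ms=1/4b
4) 615.385ms=2b +307.692ms=1b
5) 923.077ms=3b +307.692ms=1b
6) 1230.769ms=4b +123.077ms=2/5b
7) 1353.846ms=22/5b +61.538ms=1/5b
8) 1415.385ms=23/5b +61.538ms=1/5b
9) 1476.923ms=24/5b +61.538ms=1/5b
10) 1538.462ms=5b +307.692ms=1b
Σ=6b of 6 (195bpm 2/4) — PASS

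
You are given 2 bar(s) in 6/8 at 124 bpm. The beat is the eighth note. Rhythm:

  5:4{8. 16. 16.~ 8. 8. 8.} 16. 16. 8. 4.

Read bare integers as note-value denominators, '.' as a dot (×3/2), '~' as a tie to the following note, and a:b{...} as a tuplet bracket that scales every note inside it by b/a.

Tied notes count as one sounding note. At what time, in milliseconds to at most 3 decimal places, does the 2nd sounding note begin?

note 2 onset = 6/5b = 580.645ms

1. 0.0ms @ 0 + 580.645ms (6/5)
2. 580.645ms @ 6/5 + 290.323ms (3/5)
3. 870.968ms @ 9/5 + 870.968ms (9/5)
4. 1741.935ms @ 18/5 + 580.645ms (6/5)
5. 2322.581ms @ 24/5 + 580.645ms (6/5)
6. 2903.226ms @ 6 + 362.903ms (3/4)
7. 3266.129ms @ 27/4 + 362.903ms (3/4)
8. 3629.032ms @ 15/2 + 725.806ms (3/2)
9. 4354.839ms @ 9 + 1451.613ms (3)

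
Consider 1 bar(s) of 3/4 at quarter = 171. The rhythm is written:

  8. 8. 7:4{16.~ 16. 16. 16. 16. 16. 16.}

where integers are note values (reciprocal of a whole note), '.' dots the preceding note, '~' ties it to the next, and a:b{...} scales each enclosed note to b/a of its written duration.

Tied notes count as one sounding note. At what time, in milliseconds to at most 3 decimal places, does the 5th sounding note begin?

1. 0.0ms @ 0 + 263.158ms (3/4)
2. 263.158ms @ 3/4 + 263.158ms (3/4)
3. 526.316ms @ 3/2 + 150.376ms (3/7)
4. 676.692ms @ 27/14 + 75.188ms (3/14)
5. 751.88ms @ 15/7 + 75.188ms (3/14)
6. 827.068ms @ 33/14 + 75.188ms (3/14)
7. 902.256ms @ 18/7 + 75.188ms (3/14)
8. 977.444ms @ 39/14 + 75.188ms (3/14)

note 5 onset = 15/7b = 751.88ms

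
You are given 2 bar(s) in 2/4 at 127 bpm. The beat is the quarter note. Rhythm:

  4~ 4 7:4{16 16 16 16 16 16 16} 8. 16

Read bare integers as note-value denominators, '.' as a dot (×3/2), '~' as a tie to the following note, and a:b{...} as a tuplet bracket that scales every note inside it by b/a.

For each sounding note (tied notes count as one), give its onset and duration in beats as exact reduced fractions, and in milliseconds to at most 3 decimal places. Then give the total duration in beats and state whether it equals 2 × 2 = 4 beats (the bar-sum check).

1) 0.0ms=0b +944.882ms=2b
2) 944.882ms=2b +67.492ms=1/7b
3) 1012.373ms=15/7b +67.492ms=1/7b
4) 1079.865ms=16/7b +67.492ms=1/7b
5) 1147.357ms=17/7b +67.492ms=1/7b
6) 1214.848ms=18/7b +67.492ms=1/7b
7) 1282.34ms=19/7b +67.492ms=1/7b
8) 1349.831ms=20/7b +67.492ms=1/7b
9) 1417.323ms=3b +354.331ms=3/4b
10) 1771.654ms=15/4b +118.11ms=1/4b
Σ=4b of 4 (127bpm 2/4) — PASS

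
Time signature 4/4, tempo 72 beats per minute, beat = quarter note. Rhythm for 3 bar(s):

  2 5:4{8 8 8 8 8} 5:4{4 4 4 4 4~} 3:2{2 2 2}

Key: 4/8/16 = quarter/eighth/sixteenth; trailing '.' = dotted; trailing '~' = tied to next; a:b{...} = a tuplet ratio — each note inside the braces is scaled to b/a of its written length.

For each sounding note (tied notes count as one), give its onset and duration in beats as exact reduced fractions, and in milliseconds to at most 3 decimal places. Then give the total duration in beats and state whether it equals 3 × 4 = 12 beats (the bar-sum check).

1) 0.0ms=0b +1666.667ms=2b
2) 1666.667ms=2b +333.333ms=2/5b
3) 2000.0ms=12/5b +333.333ms=2/5b
4) 2333.333ms=14/5b +333.333ms=2/5b
5) 2666.667ms=16/5b +333.333ms=2/5b
6) 3000.0ms=18/5b +333.333ms=2/5b
7) 3333.333ms=4b +666.667ms=4/5b
8) 4000.0ms=24/5b +666.667ms=4/5b
9) 4666.667ms=28/5b +666.667ms=4/5b
10) 5333.333ms=32/5b +666.667ms=4/5b
11) 6000.0ms=36/5b +1777.778ms=32/15b
12) 7777.778ms=28/3b +1111.111ms=4/3b
13) 8888.889ms=32/3b +1111.111ms=4/3b
Σ=12b of 12 (72bpm 4/4) — PASS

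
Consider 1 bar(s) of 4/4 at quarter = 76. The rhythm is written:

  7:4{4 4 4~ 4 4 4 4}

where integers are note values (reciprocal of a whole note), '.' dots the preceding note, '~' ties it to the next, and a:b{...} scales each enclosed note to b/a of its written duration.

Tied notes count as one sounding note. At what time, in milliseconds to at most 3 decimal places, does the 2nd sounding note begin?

note 2 onset = 4/7b = 451.128ms

1. 0.0ms @ 0 + 451.128ms (4/7)
2. 451.128ms @ 4/7 + 451.128ms (4/7)
3. 902.256ms @ 8/7 + 902.256ms (8/7)
4. 1804.511ms @ 16/7 + 451.128ms (4/7)
5. 2255.639ms @ 20/7 + 451.128ms (4/7)
6. 2706.767ms @ 24/7 + 451.128ms (4/7)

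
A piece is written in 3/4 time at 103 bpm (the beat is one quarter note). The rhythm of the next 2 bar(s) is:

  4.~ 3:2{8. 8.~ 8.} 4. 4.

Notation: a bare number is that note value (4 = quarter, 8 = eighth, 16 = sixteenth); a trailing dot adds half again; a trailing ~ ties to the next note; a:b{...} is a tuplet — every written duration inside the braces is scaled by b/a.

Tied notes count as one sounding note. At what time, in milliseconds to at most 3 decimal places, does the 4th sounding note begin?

1. 0.0ms @ 0 + 1165.049ms (2)
2. 1165.049ms @ 2 + 582.524ms (1)
3. 1747.573ms @ 3 + 873.786ms (3/2)
4. 2621.359ms @ 9/2 + 873.786ms (3/2)

note 4 onset = 9/2b = 2621.359ms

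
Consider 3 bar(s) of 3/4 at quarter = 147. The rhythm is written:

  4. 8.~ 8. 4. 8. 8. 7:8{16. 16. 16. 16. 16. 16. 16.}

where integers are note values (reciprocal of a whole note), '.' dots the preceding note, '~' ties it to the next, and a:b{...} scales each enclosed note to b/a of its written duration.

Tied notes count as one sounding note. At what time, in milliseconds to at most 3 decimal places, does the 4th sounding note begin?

1. 0.0ms @ 0 + 612.245ms (3/2)
2. 612.245ms @ 3/2 + 612.245ms (3/2)
3. 1224.49ms @ 3 + 612.245ms (3/2)
4. 1836.735ms @ 9/2 + 306.122ms (3/4)
5. 2142.857ms @ 21/4 + 306.122ms (3/4)
6. 2448.98ms @ 6 + 174.927ms (3/7)
7. 2623.907ms @ 45/7 + 174.927ms (3/7)
8. 2798.834ms @ 48/7 + 174.927ms (3/7)
9. 2973.761ms @ 51/7 + 174.927ms (3/7)
10. 3148.688ms @ 54/7 + 174.927ms (3/7)
11. 3323.615ms @ 57/7 + 174.927ms (3/7)
12. 3498.542ms @ 60/7 + 174.927ms (3/7)

note 4 onset = 9/2b = 1836.735ms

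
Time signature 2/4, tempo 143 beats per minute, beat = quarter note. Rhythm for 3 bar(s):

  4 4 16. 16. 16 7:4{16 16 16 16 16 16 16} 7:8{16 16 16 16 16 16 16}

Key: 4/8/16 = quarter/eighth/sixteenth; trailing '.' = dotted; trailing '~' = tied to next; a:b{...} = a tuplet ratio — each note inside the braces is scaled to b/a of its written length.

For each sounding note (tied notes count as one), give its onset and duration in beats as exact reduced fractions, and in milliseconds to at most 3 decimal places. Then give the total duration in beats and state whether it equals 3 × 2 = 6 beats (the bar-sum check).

1) 0.0ms=0b +419.58ms=1b
2) 419.58ms=1b +419.58ms=1b
3) 839.161ms=2b +157.343ms=3/8b
4) 996.503ms=19/8b +157.343ms=3/8b
5) 1153.846ms=11/4b +104.895ms=1/4b
6) 1258.741ms=3b +59.94ms=1/7b
7) 1318.681ms=22/7b +59.94ms=1/7b
8) 1378.621ms=23/7b +59.94ms=1/7b
9) 1438.561ms=24/7b +59.94ms=1/7b
10) 1498.501ms=25/7b +59.94ms=1/7b
11) 1558.442ms=26/7b +59.94ms=1/7b
12) 1618.382ms=27/7b +59.94ms=1/7b
13) 1678.322ms=4b +119.88ms=2/7b
14) 1798.202ms=30/7b +119.88ms=2/7b
15) 1918.082ms=32/7b +119.88ms=2/7b
16) 2037.962ms=34/7b +119.88ms=2/7b
17) 2157.842ms=36/7b +119.88ms=2/7b
18) 2277.722ms=38/7b +119.88ms=2/7b
19) 2397.602ms=40/7b +119.88ms=2/7b
Σ=6b of 6 (143bpm 2/4) — PASS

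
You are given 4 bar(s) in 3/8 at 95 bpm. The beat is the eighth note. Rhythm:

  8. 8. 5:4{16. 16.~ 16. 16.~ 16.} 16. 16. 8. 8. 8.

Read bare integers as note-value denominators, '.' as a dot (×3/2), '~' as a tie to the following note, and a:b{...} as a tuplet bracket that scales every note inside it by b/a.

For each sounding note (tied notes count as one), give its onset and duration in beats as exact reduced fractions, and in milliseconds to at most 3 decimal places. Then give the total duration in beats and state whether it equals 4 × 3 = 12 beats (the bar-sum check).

1) 0.0ms=0b +947.368ms=3/2b
2) 947.368ms=3/2b +947.368ms=3/2b
3) 1894.737ms=3b +378.947ms=3/5b
4) 2273.684ms=18/5b +757.895ms=6/5b
5) 3031.579ms=24/5b +757.895ms=6/5b
6) 3789.474ms=6b +473.684ms=3/4b
7) 4263.158ms=27/4b +473.684ms=3/4b
8) 4736.842ms=15/2b +947.368ms=3/2b
9) 5684.211ms=9b +947.368ms=3/2b
10) 6631.579ms=21/2b +947.368ms=3/2b
Σ=12b of 12 (95bpm 3/8) — PASS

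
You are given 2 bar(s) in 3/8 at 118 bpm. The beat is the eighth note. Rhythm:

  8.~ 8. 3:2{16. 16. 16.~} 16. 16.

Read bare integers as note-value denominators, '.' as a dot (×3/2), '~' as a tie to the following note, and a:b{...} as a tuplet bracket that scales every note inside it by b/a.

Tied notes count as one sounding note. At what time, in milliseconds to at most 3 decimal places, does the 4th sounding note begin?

1. 0.0ms @ 0 + 1525.424ms (3)
2. 1525.424ms @ 3 + 254.237ms (1/2)
3. 1779.661ms @ 7/2 + 254.237ms (1/2)
4. 2033.898ms @ 4 + 635.593ms (5/4)
5. 2669.492ms @ 21/4 + 381.356ms (3/4)

note 4 onset = 4b = 2033.898ms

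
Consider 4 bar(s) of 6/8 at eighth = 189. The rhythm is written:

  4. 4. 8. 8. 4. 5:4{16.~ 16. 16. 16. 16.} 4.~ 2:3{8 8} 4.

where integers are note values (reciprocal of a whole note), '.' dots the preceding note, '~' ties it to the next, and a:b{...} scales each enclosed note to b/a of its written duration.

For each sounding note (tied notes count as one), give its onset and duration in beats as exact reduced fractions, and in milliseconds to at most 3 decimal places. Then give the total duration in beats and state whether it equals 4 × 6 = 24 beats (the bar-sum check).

1) 0.0ms=0b +952.381ms=3b
2) 952.381ms=3b +952.381ms=3b
3) 1904.762ms=6b +476.19ms=3/2b
4) 2380.952ms=15/2b +476.19ms=3/2b
5) 2857.143ms=9b +952.381ms=3b
6) 3809.524ms=12b +380.952ms=6/5b
7) 4190.476ms=66/5b +190.476ms=3/5b
8) 4380.952ms=69/5b +190.476ms=3/5b
9) 4571.429ms=72/5b +190.476ms=3/5b
10) 4761.905ms=15b +1428.571ms=9/2b
11) 6190.476ms=39/2b +476.19ms=3/2b
12) 6666.667ms=21b +952.381ms=3b
Σ=24b of 24 (189bpm 6/8) — PASS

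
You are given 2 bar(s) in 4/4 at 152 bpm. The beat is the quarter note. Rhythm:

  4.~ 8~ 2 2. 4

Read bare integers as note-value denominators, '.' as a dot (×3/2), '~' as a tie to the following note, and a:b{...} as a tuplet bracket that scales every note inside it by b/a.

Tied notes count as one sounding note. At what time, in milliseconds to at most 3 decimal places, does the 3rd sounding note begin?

1. 0.0ms @ 0 + 1578.947ms (4)
2. 1578.947ms @ 4 + 1184.211ms (3)
3. 2763.158ms @ 7 + 394.737ms (1)

note 3 onset = 7b = 2763.158ms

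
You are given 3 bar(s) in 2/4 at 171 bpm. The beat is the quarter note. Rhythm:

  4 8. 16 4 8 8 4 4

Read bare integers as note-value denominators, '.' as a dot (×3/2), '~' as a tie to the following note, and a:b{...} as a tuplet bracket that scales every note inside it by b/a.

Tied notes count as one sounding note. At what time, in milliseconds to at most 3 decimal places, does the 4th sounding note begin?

note 4 onset = 2b = 701.754ms

1. 0.0ms @ 0 + 350.877ms (1)
2. 350.877ms @ 1 + 263.158ms (3/4)
3. 614.035ms @ 7/4 + 87.719ms (1/4)
4. 701.754ms @ 2 + 350.877ms (1)
5. 1052.632ms @ 3 + 175.439ms (1/2)
6. 1228.07ms @ 7/2 + 175.439ms (1/2)
7. 1403.509ms @ 4 + 350.877ms (1)
8. 1754.386ms @ 5 + 350.877ms (1)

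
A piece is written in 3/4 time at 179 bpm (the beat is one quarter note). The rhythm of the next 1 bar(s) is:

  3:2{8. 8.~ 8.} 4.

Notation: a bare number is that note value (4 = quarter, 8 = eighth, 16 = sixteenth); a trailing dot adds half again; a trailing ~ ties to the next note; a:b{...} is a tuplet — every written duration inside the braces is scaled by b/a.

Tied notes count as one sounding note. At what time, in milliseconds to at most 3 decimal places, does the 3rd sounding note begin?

1. 0.0ms @ 0 + 167.598ms (1/2)
2. 167.598ms @ 1/2 + 335.196ms (1)
3. 502.793ms @ 3/2 + 502.793ms (3/2)

note 3 onset = 3/2b = 502.793ms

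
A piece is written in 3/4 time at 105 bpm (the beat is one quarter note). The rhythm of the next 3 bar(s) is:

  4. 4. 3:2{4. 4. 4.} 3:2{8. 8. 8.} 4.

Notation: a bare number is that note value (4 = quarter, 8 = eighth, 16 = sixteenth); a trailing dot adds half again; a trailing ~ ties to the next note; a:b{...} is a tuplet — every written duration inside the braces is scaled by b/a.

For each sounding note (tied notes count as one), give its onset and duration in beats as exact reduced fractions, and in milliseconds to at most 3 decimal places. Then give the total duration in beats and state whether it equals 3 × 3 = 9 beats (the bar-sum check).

1) 0.0ms=0b +857.143ms=3/2b
2) 857.143ms=3/2b +857.143ms=3/2b
3) 1714.286ms=3b +571.429ms=1b
4) 2285.714ms=4b +571.429ms=1b
5) 2857.143ms=5b +571.429ms=1b
6) 3428.571ms=6b +285.714ms=1/2b
7) 3714.286ms=13/2b +285.714ms=1/2b
8) 4000.0ms=7b +285.714ms=1/2b
9) 4285.714ms=15/2b +857.143ms=3/2b
Σ=9b of 9 (105bpm 3/4) — PASS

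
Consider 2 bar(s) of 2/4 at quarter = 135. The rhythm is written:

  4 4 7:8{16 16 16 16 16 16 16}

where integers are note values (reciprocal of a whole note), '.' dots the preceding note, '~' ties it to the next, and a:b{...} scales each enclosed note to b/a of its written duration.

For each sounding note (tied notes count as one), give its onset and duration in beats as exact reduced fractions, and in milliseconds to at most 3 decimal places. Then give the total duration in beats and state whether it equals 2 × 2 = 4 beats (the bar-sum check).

1) 0.0ms=0b +444.444ms=1b
2) 444.444ms=1b +444.444ms=1b
3) 888.889ms=2b +126.984ms=2/7b
4) 1015.873ms=16/7b +126.984ms=2/7b
5) 1142.857ms=18/7b +126.984ms=2/7b
6) 1269.841ms=20/7b +126.984ms=2/7b
7) 1396.825ms=22/7b +126.984ms=2/7b
8) 1523.81ms=24/7b +126.984ms=2/7b
9) 1650.794ms=26/7b +126.984ms=2/7b
Σ=4b of 4 (135bpm 2/4) — PASS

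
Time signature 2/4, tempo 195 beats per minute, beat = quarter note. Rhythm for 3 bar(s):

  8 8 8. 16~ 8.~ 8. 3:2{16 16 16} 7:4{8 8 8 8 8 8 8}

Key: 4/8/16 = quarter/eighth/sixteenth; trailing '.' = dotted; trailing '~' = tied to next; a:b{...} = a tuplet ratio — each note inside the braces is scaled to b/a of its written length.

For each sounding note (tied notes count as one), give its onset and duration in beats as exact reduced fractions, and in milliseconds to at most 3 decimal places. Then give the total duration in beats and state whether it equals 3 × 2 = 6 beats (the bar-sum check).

1) 0.0ms=0b +153.846ms=1/2b
2) 153.846ms=1/2b +153.846ms=1/2b
3) 307.692ms=1b +230.769ms=3/4b
4) 538.462ms=7/4b +538.462ms=7/4b
5) 1076.923ms=7/2b +51.282ms=1/6b
6) 1128.205ms=11/3b +51.282ms=1/6b
7) 1179.487ms=23/6b +51.282ms=1/6b
8) 1230.769ms=4b +87.912ms=2/7b
9) 1318.681ms=30/7b +87.912ms=2/7b
10) 1406.593ms=32/7b +87.912ms=2/7b
11) 1494.505ms=34/7b +87.912ms=2/7b
12) 1582.418ms=36/7b +87.912ms=2/7b
13) 1670.33ms=38/7b +87.912ms=2/7b
14) 1758.242ms=40/7b +87.912ms=2/7b
Σ=6b of 6 (195bpm 2/4) — PASS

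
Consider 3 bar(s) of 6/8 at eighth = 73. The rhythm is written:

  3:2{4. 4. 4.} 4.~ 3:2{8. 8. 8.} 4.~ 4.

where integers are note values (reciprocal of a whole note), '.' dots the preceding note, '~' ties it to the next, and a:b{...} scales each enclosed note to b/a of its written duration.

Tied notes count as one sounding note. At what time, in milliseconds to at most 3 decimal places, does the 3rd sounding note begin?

1. 0.0ms @ 0 + 1643.836ms (2)
2. 1643.836ms @ 2 + 1643.836ms (2)
3. 3287.671ms @ 4 + 1643.836ms (2)
4. 4931.507ms @ 6 + 3287.671ms (4)
5. 8219.178ms @ 10 + 821.918ms (1)
6. 9041.096ms @ 11 + 821.918ms (1)
7. 9863.014ms @ 12 + 4931.507ms (6)

note 3 onset = 4b = 3287.671ms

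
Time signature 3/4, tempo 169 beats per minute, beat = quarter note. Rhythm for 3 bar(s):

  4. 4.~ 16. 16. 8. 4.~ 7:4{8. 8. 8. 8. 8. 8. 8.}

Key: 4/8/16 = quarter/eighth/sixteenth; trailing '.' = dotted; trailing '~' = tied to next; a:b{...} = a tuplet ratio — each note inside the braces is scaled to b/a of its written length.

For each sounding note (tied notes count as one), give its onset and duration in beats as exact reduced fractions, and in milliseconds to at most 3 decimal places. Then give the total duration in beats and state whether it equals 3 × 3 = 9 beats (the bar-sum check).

1) 0.0ms=0b +532.544ms=3/2b
2) 532.544ms=3/2b +665.68ms=15/8b
3) 1198.225ms=27/8b +133.136ms=3/8b
4) 1331.361ms=15/4b +266.272ms=3/4b
5) 1597.633ms=9/2b +684.7ms=27/14b
6) 2282.333ms=45/7b +152.156ms=3/7b
7) 2434.489ms=48/7b +152.156ms=3/7b
8) 2586.644ms=51/7b +152.156ms=3/7b
9) 2738.8ms=54/7b +152.156ms=3/7b
10) 2890.955ms=57/7b +152.156ms=3/7b
11) 3043.111ms=60/7b +152.156ms=3/7b
Σ=9b of 9 (169bpm 3/4) — PASS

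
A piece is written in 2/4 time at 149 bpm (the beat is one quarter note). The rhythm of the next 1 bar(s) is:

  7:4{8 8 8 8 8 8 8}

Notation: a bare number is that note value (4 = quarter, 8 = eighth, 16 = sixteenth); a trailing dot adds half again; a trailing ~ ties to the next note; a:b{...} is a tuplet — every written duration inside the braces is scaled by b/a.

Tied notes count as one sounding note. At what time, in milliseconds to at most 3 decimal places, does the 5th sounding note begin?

note 5 onset = 8/7b = 460.211ms

1. 0.0ms @ 0 + 115.053ms (2/7)
2. 115.053ms @ 2/7 + 115.053ms (2/7)
3. 230.105ms @ 4/7 + 115.053ms (2/7)
4. 345.158ms @ 6/7 + 115.053ms (2/7)
5. 460.211ms @ 8/7 + 115.053ms (2/7)
6. 575.264ms @ 10/7 + 115.053ms (2/7)
7. 690.316ms @ 12/7 + 115.053ms (2/7)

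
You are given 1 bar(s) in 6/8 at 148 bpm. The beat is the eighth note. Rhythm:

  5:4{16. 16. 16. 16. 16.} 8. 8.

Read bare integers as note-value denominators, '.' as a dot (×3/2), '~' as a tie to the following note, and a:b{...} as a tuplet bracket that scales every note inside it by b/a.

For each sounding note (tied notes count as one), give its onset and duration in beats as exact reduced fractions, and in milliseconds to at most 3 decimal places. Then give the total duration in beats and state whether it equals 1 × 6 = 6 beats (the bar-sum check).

1) 0.0ms=0b +243.243ms=3/5b
2) 243.243ms=3/5b +243.243ms=3/5b
3) 486.486ms=6/5b +243.243ms=3/5b
4) 729.73ms=9/5b +243.243ms=3/5b
5) 972.973ms=12/5b +243.243ms=3/5b
6) 1216.216ms=3b +608.108ms=3/2b
7) 1824.324ms=9/2b +608.108ms=3/2b
Σ=6b of 6 (148bpm 6/8) — PASS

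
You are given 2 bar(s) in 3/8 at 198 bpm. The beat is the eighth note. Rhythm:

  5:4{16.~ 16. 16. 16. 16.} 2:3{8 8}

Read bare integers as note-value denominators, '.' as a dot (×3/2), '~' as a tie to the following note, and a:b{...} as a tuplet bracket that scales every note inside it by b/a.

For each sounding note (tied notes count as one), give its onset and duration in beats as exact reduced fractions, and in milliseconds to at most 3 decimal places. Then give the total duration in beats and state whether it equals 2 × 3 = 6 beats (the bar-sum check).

1) 0.0ms=0b +363.636ms=6/5b
2) 363.636ms=6/5b +181.818ms=3/5b
3) 545.455ms=9/5b +181.818ms=3/5b
4) 727.273ms=12/5b +181.818ms=3/5b
5) 909.091ms=3b +454.545ms=3/2b
6) 1363.636ms=9/2b +454.545ms=3/2b
Σ=6b of 6 (198bpm 3/8) — PASS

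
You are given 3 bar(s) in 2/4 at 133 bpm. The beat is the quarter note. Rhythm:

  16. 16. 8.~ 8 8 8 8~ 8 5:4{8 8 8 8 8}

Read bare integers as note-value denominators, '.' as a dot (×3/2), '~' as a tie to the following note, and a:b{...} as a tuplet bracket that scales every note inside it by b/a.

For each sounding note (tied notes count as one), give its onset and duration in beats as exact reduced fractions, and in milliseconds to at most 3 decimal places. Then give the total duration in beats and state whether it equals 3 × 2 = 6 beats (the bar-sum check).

1) 0.0ms=0b +169.173ms=3/8b
2) 169.173ms=3/8b +169.173ms=3/8b
3) 338.346ms=3/4b +563.91ms=5/4b
4) 902.256ms=2b +225.564ms=1/2b
5) 1127.82ms=5/2b +225.564ms=1/2b
6) 1353.383ms=3b +451.128ms=1b
7) 1804.511ms=4b +180.451ms=2/5b
8) 1984.962ms=22/5b +180.451ms=2/5b
9) 2165.414ms=24/5b +180.451ms=2/5b
10) 2345.865ms=26/5b +180.451ms=2/5b
11) 2526.316ms=28/5b +180.451ms=2/5b
Σ=6b of 6 (133bpm 2/4) — PASS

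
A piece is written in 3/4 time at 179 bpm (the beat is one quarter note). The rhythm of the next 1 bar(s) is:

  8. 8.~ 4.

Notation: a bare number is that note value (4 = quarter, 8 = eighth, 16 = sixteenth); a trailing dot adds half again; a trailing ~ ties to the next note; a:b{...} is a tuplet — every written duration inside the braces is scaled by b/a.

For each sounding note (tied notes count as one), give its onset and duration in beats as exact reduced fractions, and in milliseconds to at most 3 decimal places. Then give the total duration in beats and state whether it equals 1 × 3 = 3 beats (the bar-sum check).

1) 0.0ms=0b +251.397ms=3/4b
2) 251.397ms=3/4b +754.19ms=9/4b
Σ=3b of 3 (179bpm 3/4) — PASS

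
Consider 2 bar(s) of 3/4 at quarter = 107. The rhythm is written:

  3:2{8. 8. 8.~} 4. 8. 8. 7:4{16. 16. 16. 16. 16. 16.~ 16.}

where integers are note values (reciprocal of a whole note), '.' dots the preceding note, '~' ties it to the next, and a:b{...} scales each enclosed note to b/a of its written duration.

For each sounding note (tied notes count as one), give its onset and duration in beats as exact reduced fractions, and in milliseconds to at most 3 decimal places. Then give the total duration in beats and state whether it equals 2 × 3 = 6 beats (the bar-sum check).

1) 0.0ms=0b +280.374ms=1/2b
2) 280.374ms=1/2b +280.374ms=1/2b
3) 560.748ms=1b +1121.495ms=2b
4) 1682.243ms=3b +420.561ms=3/4b
5) 2102.804ms=15/4b +420.561ms=3/4b
6) 2523.364ms=9/2b +120.16ms=3/14b
7) 2643.525ms=33/7b +120.16ms=3/14b
8) 2763.685ms=69/14b +120.16ms=3/14b
9) 2883.845ms=36/7b +120.16ms=3/14b
10) 3004.005ms=75/14b +120.16ms=3/14b
11) 3124.166ms=39/7b +240.32ms=3/7b
Σ=6b of 6 (107bpm 3/4) — PASS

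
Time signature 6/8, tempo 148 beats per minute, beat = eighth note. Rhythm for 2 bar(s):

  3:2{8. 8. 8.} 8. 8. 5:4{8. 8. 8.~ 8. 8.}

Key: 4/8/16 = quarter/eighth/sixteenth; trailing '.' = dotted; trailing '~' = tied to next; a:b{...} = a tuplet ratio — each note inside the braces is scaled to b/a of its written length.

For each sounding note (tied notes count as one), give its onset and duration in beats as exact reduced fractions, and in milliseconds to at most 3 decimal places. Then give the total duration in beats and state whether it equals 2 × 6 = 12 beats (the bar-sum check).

1) 0.0ms=0b +405.405ms=1b
2) 405.405ms=1b +405.405ms=1b
3) 810.811ms=2b +405.405ms=1b
4) 1216.216ms=3b +608.108ms=3/2b
5) 1824.324ms=9/2b +608.108ms=3/2b
6) 2432.432ms=6b +486.486ms=6/5b
7) 2918.919ms=36/5b +486.486ms=6/5b
8) 3405.405ms=42/5b +972.973ms=12/5b
9) 4378.378ms=54/5b +486.486ms=6/5b
Σ=12b of 12 (148bpm 6/8) — PASS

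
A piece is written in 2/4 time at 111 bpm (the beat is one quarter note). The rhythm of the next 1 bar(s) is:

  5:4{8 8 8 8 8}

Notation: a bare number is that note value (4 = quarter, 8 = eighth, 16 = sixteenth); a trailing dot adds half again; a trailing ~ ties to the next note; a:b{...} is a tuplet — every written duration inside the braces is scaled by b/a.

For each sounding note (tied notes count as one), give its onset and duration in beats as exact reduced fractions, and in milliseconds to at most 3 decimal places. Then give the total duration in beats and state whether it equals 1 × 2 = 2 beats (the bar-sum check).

1) 0.0ms=0b +216.216ms=2/5b
2) 216.216ms=2/5b +216.216ms=2/5b
3) 432.432ms=4/5b +216.216ms=2/5b
4) 648.649ms=6/5b +216.216ms=2/5b
5) 864.865ms=8/5b +216.216ms=2/5b
Σ=2b of 2 (111bpm 2/4) — PASS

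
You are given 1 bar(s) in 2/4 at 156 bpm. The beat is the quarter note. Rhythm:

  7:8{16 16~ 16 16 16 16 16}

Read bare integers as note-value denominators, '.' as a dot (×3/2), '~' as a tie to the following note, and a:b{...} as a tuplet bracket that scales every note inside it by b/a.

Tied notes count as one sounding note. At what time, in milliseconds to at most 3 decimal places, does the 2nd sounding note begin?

note 2 onset = 2/7b = 109.89ms

1. 0.0ms @ 0 + 109.89ms (2/7)
2. 109.89ms @ 2/7 + 219.78ms (4/7)
3. 329.67ms @ 6/7 + 109.89ms (2/7)
4. 439.56ms @ 8/7 + 109.89ms (2/7)
5. 549.451ms @ 10/7 + 109.89ms (2/7)
6. 659.341ms @ 12/7 + 109.89ms (2/7)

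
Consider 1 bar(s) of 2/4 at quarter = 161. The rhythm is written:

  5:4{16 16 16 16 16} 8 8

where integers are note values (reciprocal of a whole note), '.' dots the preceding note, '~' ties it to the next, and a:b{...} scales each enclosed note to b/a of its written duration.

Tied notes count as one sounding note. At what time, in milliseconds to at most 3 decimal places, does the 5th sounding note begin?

note 5 onset = 4/5b = 298.137ms

1. 0.0ms @ 0 + 74.534ms (1/5)
2. 74.534ms @ 1/5 + 74.534ms (1/5)
3. 149.068ms @ 2/5 + 74.534ms (1/5)
4. 223.602ms @ 3/5 + 74.534ms (1/5)
5. 298.137ms @ 4/5 + 74.534ms (1/5)
6. 372.671ms @ 1 + 186.335ms (1/2)
7. 559.006ms @ 3/2 + 186.335ms (1/2)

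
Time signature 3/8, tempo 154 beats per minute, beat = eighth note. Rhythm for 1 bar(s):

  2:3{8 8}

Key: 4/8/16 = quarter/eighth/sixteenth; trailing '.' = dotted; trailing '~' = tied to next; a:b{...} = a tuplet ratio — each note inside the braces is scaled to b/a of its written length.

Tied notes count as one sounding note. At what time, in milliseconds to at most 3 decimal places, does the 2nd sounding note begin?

1. 0.0ms @ 0 + 584.416ms (3/2)
2. 584.416ms @ 3/2 + 584.416ms (3/2)

note 2 onset = 3/2b = 584.416ms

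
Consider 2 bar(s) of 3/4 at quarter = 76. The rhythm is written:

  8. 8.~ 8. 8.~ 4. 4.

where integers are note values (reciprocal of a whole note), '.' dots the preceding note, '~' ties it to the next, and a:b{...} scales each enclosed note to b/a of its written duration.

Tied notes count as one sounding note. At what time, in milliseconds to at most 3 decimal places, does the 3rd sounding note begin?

note 3 onset = 9/4b = 1776.316ms

1. 0.0ms @ 0 + 592.105ms (3/4)
2. 592.105ms @ 3/4 + 1184.211ms (3/2)
3. 1776.316ms @ 9/4 + 1776.316ms (9/4)
4. 3552.632ms @ 9/2 + 1184.211ms (3/2)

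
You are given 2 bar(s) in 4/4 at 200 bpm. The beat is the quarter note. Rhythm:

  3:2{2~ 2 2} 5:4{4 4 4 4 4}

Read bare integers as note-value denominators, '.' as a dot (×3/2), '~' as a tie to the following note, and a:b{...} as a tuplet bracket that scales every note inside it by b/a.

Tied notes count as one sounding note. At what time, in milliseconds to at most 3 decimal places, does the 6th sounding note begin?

1. 0.0ms @ 0 + 800.0ms (8/3)
2. 800.0ms @ 8/3 + 400.0ms (4/3)
3. 1200.0ms @ 4 + 240.0ms (4/5)
4. 1440.0ms @ 24/5 + 240.0ms (4/5)
5. 1680.0ms @ 28/5 + 240.0ms (4/5)
6. 1920.0ms @ 32/5 + 240.0ms (4/5)
7. 2160.0ms @ 36/5 + 240.0ms (4/5)

note 6 onset = 32/5b = 1920.0ms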